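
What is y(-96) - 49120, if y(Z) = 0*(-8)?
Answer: -49120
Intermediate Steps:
y(Z) = 0
y(-96) - 49120 = 0 - 49120 = -49120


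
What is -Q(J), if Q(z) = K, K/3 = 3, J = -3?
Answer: -9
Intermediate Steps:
K = 9 (K = 3*3 = 9)
Q(z) = 9
-Q(J) = -1*9 = -9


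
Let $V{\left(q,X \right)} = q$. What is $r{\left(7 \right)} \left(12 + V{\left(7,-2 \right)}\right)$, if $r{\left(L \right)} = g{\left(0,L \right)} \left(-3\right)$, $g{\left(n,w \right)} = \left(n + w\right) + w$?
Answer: $-798$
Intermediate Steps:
$g{\left(n,w \right)} = n + 2 w$
$r{\left(L \right)} = - 6 L$ ($r{\left(L \right)} = \left(0 + 2 L\right) \left(-3\right) = 2 L \left(-3\right) = - 6 L$)
$r{\left(7 \right)} \left(12 + V{\left(7,-2 \right)}\right) = \left(-6\right) 7 \left(12 + 7\right) = \left(-42\right) 19 = -798$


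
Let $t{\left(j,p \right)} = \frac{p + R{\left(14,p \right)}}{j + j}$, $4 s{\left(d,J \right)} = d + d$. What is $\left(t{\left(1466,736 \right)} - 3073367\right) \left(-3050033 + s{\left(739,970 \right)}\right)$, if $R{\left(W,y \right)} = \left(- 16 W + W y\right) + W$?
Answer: $\frac{27480826467141489}{2932} \approx 9.3727 \cdot 10^{12}$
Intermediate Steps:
$R{\left(W,y \right)} = - 15 W + W y$
$s{\left(d,J \right)} = \frac{d}{2}$ ($s{\left(d,J \right)} = \frac{d + d}{4} = \frac{2 d}{4} = \frac{d}{2}$)
$t{\left(j,p \right)} = \frac{-210 + 15 p}{2 j}$ ($t{\left(j,p \right)} = \frac{p + 14 \left(-15 + p\right)}{j + j} = \frac{p + \left(-210 + 14 p\right)}{2 j} = \left(-210 + 15 p\right) \frac{1}{2 j} = \frac{-210 + 15 p}{2 j}$)
$\left(t{\left(1466,736 \right)} - 3073367\right) \left(-3050033 + s{\left(739,970 \right)}\right) = \left(\frac{15 \left(-14 + 736\right)}{2 \cdot 1466} - 3073367\right) \left(-3050033 + \frac{1}{2} \cdot 739\right) = \left(\frac{15}{2} \cdot \frac{1}{1466} \cdot 722 - 3073367\right) \left(-3050033 + \frac{739}{2}\right) = \left(\frac{5415}{1466} - 3073367\right) \left(- \frac{6099327}{2}\right) = \left(- \frac{4505550607}{1466}\right) \left(- \frac{6099327}{2}\right) = \frac{27480826467141489}{2932}$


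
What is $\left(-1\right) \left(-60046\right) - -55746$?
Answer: $115792$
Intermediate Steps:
$\left(-1\right) \left(-60046\right) - -55746 = 60046 + 55746 = 115792$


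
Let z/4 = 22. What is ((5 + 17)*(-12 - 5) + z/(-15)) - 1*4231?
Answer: -69163/15 ≈ -4610.9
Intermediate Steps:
z = 88 (z = 4*22 = 88)
((5 + 17)*(-12 - 5) + z/(-15)) - 1*4231 = ((5 + 17)*(-12 - 5) + 88/(-15)) - 1*4231 = (22*(-17) + 88*(-1/15)) - 4231 = (-374 - 88/15) - 4231 = -5698/15 - 4231 = -69163/15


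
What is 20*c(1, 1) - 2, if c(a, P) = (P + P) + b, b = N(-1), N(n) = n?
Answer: 18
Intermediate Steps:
b = -1
c(a, P) = -1 + 2*P (c(a, P) = (P + P) - 1 = 2*P - 1 = -1 + 2*P)
20*c(1, 1) - 2 = 20*(-1 + 2*1) - 2 = 20*(-1 + 2) - 2 = 20*1 - 2 = 20 - 2 = 18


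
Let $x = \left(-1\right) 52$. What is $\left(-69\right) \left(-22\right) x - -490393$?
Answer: $411457$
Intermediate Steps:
$x = -52$
$\left(-69\right) \left(-22\right) x - -490393 = \left(-69\right) \left(-22\right) \left(-52\right) - -490393 = 1518 \left(-52\right) + 490393 = -78936 + 490393 = 411457$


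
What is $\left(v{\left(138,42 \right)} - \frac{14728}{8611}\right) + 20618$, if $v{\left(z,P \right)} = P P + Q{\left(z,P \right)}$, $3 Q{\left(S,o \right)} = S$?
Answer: $\frac{193112780}{8611} \approx 22426.0$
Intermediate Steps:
$Q{\left(S,o \right)} = \frac{S}{3}$
$v{\left(z,P \right)} = P^{2} + \frac{z}{3}$ ($v{\left(z,P \right)} = P P + \frac{z}{3} = P^{2} + \frac{z}{3}$)
$\left(v{\left(138,42 \right)} - \frac{14728}{8611}\right) + 20618 = \left(\left(42^{2} + \frac{1}{3} \cdot 138\right) - \frac{14728}{8611}\right) + 20618 = \left(\left(1764 + 46\right) - \frac{14728}{8611}\right) + 20618 = \left(1810 - \frac{14728}{8611}\right) + 20618 = \frac{15571182}{8611} + 20618 = \frac{193112780}{8611}$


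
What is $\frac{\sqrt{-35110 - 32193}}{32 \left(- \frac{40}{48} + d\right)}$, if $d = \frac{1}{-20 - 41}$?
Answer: $- \frac{183 i \sqrt{67303}}{4976} \approx - 9.5409 i$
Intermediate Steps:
$d = - \frac{1}{61}$ ($d = \frac{1}{-61} = - \frac{1}{61} \approx -0.016393$)
$\frac{\sqrt{-35110 - 32193}}{32 \left(- \frac{40}{48} + d\right)} = \frac{\sqrt{-35110 - 32193}}{32 \left(- \frac{40}{48} - \frac{1}{61}\right)} = \frac{\sqrt{-67303}}{32 \left(\left(-40\right) \frac{1}{48} - \frac{1}{61}\right)} = \frac{i \sqrt{67303}}{32 \left(- \frac{5}{6} - \frac{1}{61}\right)} = \frac{i \sqrt{67303}}{32 \left(- \frac{311}{366}\right)} = \frac{i \sqrt{67303}}{- \frac{4976}{183}} = i \sqrt{67303} \left(- \frac{183}{4976}\right) = - \frac{183 i \sqrt{67303}}{4976}$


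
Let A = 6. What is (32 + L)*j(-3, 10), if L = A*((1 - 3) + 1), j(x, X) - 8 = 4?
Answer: 312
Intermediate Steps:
j(x, X) = 12 (j(x, X) = 8 + 4 = 12)
L = -6 (L = 6*((1 - 3) + 1) = 6*(-2 + 1) = 6*(-1) = -6)
(32 + L)*j(-3, 10) = (32 - 6)*12 = 26*12 = 312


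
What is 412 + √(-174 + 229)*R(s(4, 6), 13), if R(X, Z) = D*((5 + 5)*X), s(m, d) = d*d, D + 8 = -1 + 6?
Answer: 412 - 1080*√55 ≈ -7597.5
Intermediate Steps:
D = -3 (D = -8 + (-1 + 6) = -8 + 5 = -3)
s(m, d) = d²
R(X, Z) = -30*X (R(X, Z) = -3*(5 + 5)*X = -30*X)
412 + √(-174 + 229)*R(s(4, 6), 13) = 412 + √(-174 + 229)*(-30*6²) = 412 + √55*(-30*36) = 412 + √55*(-1080) = 412 - 1080*√55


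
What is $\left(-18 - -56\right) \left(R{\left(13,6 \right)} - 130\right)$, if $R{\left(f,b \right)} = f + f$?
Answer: $-3952$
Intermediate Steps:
$R{\left(f,b \right)} = 2 f$
$\left(-18 - -56\right) \left(R{\left(13,6 \right)} - 130\right) = \left(-18 - -56\right) \left(2 \cdot 13 - 130\right) = \left(-18 + 56\right) \left(26 - 130\right) = 38 \left(-104\right) = -3952$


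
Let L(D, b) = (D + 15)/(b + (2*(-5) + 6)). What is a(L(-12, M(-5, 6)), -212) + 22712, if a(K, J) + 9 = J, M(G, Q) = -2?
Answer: 22491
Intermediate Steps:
L(D, b) = (15 + D)/(-4 + b) (L(D, b) = (15 + D)/(b + (-10 + 6)) = (15 + D)/(b - 4) = (15 + D)/(-4 + b))
a(K, J) = -9 + J
a(L(-12, M(-5, 6)), -212) + 22712 = (-9 - 212) + 22712 = -221 + 22712 = 22491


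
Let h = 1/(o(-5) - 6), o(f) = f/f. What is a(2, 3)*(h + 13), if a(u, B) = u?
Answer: 128/5 ≈ 25.600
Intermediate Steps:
o(f) = 1
h = -⅕ (h = 1/(1 - 6) = 1/(-5) = -⅕ ≈ -0.20000)
a(2, 3)*(h + 13) = 2*(-⅕ + 13) = 2*(64/5) = 128/5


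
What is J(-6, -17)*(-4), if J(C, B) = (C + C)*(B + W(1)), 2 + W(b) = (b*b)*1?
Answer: -864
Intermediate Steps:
W(b) = -2 + b**2 (W(b) = -2 + (b*b)*1 = -2 + b**2*1 = -2 + b**2)
J(C, B) = 2*C*(-1 + B) (J(C, B) = (C + C)*(B + (-2 + 1**2)) = (2*C)*(B + (-2 + 1)) = (2*C)*(B - 1) = (2*C)*(-1 + B) = 2*C*(-1 + B))
J(-6, -17)*(-4) = (2*(-6)*(-1 - 17))*(-4) = (2*(-6)*(-18))*(-4) = 216*(-4) = -864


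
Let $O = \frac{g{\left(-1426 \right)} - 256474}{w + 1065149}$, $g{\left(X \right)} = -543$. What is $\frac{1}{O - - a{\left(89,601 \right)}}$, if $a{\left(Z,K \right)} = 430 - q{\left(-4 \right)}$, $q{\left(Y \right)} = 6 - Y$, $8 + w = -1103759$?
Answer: $\frac{38618}{16476577} \approx 0.0023438$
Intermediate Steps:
$w = -1103767$ ($w = -8 - 1103759 = -1103767$)
$a{\left(Z,K \right)} = 420$ ($a{\left(Z,K \right)} = 430 - \left(6 - -4\right) = 430 - \left(6 + 4\right) = 430 - 10 = 420$)
$O = \frac{257017}{38618}$ ($O = \frac{-543 - 256474}{-1103767 + 1065149} = - \frac{257017}{-38618} = \left(-257017\right) \left(- \frac{1}{38618}\right) = \frac{257017}{38618} \approx 6.6554$)
$\frac{1}{O - - a{\left(89,601 \right)}} = \frac{1}{\frac{257017}{38618} - \left(-1\right) 420} = \frac{1}{\frac{257017}{38618} - -420} = \frac{1}{\frac{257017}{38618} + 420} = \frac{1}{\frac{16476577}{38618}} = \frac{38618}{16476577}$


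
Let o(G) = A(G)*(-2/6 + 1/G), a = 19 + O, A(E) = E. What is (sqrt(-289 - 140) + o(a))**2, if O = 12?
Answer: (28 - 3*I*sqrt(429))**2/9 ≈ -341.89 - 386.63*I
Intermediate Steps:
a = 31 (a = 19 + 12 = 31)
o(G) = G*(-1/3 + 1/G) (o(G) = G*(-2/6 + 1/G) = G*(-2*1/6 + 1/G) = G*(-1/3 + 1/G))
(sqrt(-289 - 140) + o(a))**2 = (sqrt(-289 - 140) + (1 - 1/3*31))**2 = (sqrt(-429) + (1 - 31/3))**2 = (I*sqrt(429) - 28/3)**2 = (-28/3 + I*sqrt(429))**2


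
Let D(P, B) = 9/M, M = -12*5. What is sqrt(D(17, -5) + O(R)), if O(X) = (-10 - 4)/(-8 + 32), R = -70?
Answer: I*sqrt(165)/15 ≈ 0.85635*I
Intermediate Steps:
M = -60
D(P, B) = -3/20 (D(P, B) = 9/(-60) = 9*(-1/60) = -3/20)
O(X) = -7/12 (O(X) = -14/24 = -14*1/24 = -7/12)
sqrt(D(17, -5) + O(R)) = sqrt(-3/20 - 7/12) = sqrt(-11/15) = I*sqrt(165)/15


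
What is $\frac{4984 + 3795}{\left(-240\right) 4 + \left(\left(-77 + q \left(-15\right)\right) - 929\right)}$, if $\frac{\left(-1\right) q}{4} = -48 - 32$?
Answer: $- \frac{8779}{6766} \approx -1.2975$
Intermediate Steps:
$q = 320$ ($q = - 4 \left(-48 - 32\right) = \left(-4\right) \left(-80\right) = 320$)
$\frac{4984 + 3795}{\left(-240\right) 4 + \left(\left(-77 + q \left(-15\right)\right) - 929\right)} = \frac{4984 + 3795}{\left(-240\right) 4 + \left(\left(-77 + 320 \left(-15\right)\right) - 929\right)} = \frac{8779}{-960 - 5806} = \frac{8779}{-6766} = 8779 \left(- \frac{1}{6766}\right) = - \frac{8779}{6766}$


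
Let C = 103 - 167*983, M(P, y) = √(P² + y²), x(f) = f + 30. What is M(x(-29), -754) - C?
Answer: 164058 + √568517 ≈ 1.6481e+5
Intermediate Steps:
x(f) = 30 + f
C = -164058 (C = 103 - 164161 = -164058)
M(x(-29), -754) - C = √((30 - 29)² + (-754)²) - 1*(-164058) = √(1² + 568516) + 164058 = √(1 + 568516) + 164058 = √568517 + 164058 = 164058 + √568517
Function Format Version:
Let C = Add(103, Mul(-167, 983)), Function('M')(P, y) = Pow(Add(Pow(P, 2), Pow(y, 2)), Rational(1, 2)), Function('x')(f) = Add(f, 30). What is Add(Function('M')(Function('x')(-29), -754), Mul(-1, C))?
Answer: Add(164058, Pow(568517, Rational(1, 2))) ≈ 1.6481e+5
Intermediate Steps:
Function('x')(f) = Add(30, f)
C = -164058 (C = Add(103, -164161) = -164058)
Add(Function('M')(Function('x')(-29), -754), Mul(-1, C)) = Add(Pow(Add(Pow(Add(30, -29), 2), Pow(-754, 2)), Rational(1, 2)), Mul(-1, -164058)) = Add(Pow(Add(Pow(1, 2), 568516), Rational(1, 2)), 164058) = Add(Pow(Add(1, 568516), Rational(1, 2)), 164058) = Add(Pow(568517, Rational(1, 2)), 164058) = Add(164058, Pow(568517, Rational(1, 2)))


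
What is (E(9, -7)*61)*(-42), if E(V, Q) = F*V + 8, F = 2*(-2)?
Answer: 71736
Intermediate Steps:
F = -4
E(V, Q) = 8 - 4*V (E(V, Q) = -4*V + 8 = 8 - 4*V)
(E(9, -7)*61)*(-42) = ((8 - 4*9)*61)*(-42) = ((8 - 36)*61)*(-42) = -28*61*(-42) = -1708*(-42) = 71736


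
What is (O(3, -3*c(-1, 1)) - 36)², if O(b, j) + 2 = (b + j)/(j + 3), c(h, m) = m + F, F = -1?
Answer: 1369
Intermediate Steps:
c(h, m) = -1 + m (c(h, m) = m - 1 = -1 + m)
O(b, j) = -2 + (b + j)/(3 + j) (O(b, j) = -2 + (b + j)/(j + 3) = -2 + (b + j)/(3 + j))
(O(3, -3*c(-1, 1)) - 36)² = ((-6 + 3 - (-3)*(-1 + 1))/(3 - 3*(-1 + 1)) - 36)² = ((-6 + 3 - (-3)*0)/(3 - 3*0) - 36)² = ((-6 + 3 - 1*0)/(3 + 0) - 36)² = ((-6 + 3 + 0)/3 - 36)² = ((⅓)*(-3) - 36)² = (-1 - 36)² = (-37)² = 1369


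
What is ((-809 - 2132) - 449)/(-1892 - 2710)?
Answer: 565/767 ≈ 0.73664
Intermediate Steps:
((-809 - 2132) - 449)/(-1892 - 2710) = (-2941 - 449)/(-4602) = -3390*(-1/4602) = 565/767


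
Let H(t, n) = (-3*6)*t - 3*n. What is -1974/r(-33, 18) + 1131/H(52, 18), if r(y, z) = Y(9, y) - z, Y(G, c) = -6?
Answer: 53531/660 ≈ 81.108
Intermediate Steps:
H(t, n) = -18*t - 3*n
r(y, z) = -6 - z
-1974/r(-33, 18) + 1131/H(52, 18) = -1974/(-6 - 1*18) + 1131/(-18*52 - 3*18) = -1974/(-6 - 18) + 1131/(-936 - 54) = -1974/(-24) + 1131/(-990) = -1974*(-1/24) + 1131*(-1/990) = 329/4 - 377/330 = 53531/660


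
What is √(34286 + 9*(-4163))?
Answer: I*√3181 ≈ 56.4*I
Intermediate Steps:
√(34286 + 9*(-4163)) = √(34286 - 37467) = √(-3181) = I*√3181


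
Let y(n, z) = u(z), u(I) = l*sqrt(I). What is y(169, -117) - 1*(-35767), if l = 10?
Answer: 35767 + 30*I*sqrt(13) ≈ 35767.0 + 108.17*I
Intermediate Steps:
u(I) = 10*sqrt(I)
y(n, z) = 10*sqrt(z)
y(169, -117) - 1*(-35767) = 10*sqrt(-117) - 1*(-35767) = 10*(3*I*sqrt(13)) + 35767 = 30*I*sqrt(13) + 35767 = 35767 + 30*I*sqrt(13)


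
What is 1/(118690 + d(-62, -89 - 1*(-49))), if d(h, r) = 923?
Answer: 1/119613 ≈ 8.3603e-6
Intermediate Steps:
1/(118690 + d(-62, -89 - 1*(-49))) = 1/(118690 + 923) = 1/119613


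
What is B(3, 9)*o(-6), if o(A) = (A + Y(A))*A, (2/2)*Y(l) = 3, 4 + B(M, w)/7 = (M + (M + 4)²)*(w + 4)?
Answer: 84672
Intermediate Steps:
B(M, w) = -28 + 7*(4 + w)*(M + (4 + M)²) (B(M, w) = -28 + 7*((M + (M + 4)²)*(w + 4)) = -28 + 7*((M + (4 + M)²)*(4 + w)) = -28 + 7*((4 + w)*(M + (4 + M)²)) = -28 + 7*(4 + w)*(M + (4 + M)²))
Y(l) = 3
o(A) = A*(3 + A) (o(A) = (A + 3)*A = (3 + A)*A = A*(3 + A))
B(3, 9)*o(-6) = (-28 + 28*3 + 28*(4 + 3)² + 7*3*9 + 7*9*(4 + 3)²)*(-6*(3 - 6)) = (-28 + 84 + 28*7² + 189 + 7*9*7²)*(-6*(-3)) = (-28 + 84 + 28*49 + 189 + 7*9*49)*18 = (-28 + 84 + 1372 + 189 + 3087)*18 = 4704*18 = 84672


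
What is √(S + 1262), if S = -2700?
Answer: I*√1438 ≈ 37.921*I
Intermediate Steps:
√(S + 1262) = √(-2700 + 1262) = √(-1438) = I*√1438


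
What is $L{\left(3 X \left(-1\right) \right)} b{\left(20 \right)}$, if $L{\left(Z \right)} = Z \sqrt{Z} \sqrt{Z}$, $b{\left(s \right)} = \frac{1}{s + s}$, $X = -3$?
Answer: $\frac{81}{40} \approx 2.025$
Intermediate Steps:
$b{\left(s \right)} = \frac{1}{2 s}$
$L{\left(Z \right)} = Z^{2}$ ($L{\left(Z \right)} = Z^{\frac{3}{2}} \sqrt{Z} = Z^{2}$)
$L{\left(3 X \left(-1\right) \right)} b{\left(20 \right)} = \left(3 \left(-3\right) \left(-1\right)\right)^{2} \frac{1}{2 \cdot 20} = \left(\left(-9\right) \left(-1\right)\right)^{2} \cdot \frac{1}{2} \cdot \frac{1}{20} = 9^{2} \cdot \frac{1}{40} = 81 \cdot \frac{1}{40} = \frac{81}{40}$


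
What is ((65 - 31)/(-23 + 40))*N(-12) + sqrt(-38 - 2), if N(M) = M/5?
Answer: -24/5 + 2*I*sqrt(10) ≈ -4.8 + 6.3246*I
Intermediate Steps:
N(M) = M/5 (N(M) = M*(1/5) = M/5)
((65 - 31)/(-23 + 40))*N(-12) + sqrt(-38 - 2) = ((65 - 31)/(-23 + 40))*((1/5)*(-12)) + sqrt(-38 - 2) = (34/17)*(-12/5) + sqrt(-40) = (34*(1/17))*(-12/5) + 2*I*sqrt(10) = 2*(-12/5) + 2*I*sqrt(10) = -24/5 + 2*I*sqrt(10)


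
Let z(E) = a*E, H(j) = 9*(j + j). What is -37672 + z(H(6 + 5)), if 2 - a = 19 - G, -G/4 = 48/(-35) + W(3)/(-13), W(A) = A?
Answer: -18094922/455 ≈ -39769.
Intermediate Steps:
G = 2916/455 (G = -4*(48/(-35) + 3/(-13)) = -4*(48*(-1/35) + 3*(-1/13)) = -4*(-48/35 - 3/13) = -4*(-729/455) = 2916/455 ≈ 6.4088)
a = -4819/455 (a = 2 - (19 - 1*2916/455) = 2 - (19 - 2916/455) = 2 - 1*5729/455 = 2 - 5729/455 = -4819/455 ≈ -10.591)
H(j) = 18*j (H(j) = 9*(2*j) = 18*j)
z(E) = -4819*E/455
-37672 + z(H(6 + 5)) = -37672 - 86742*(6 + 5)/455 = -37672 - 86742*11/455 = -37672 - 4819/455*198 = -37672 - 954162/455 = -18094922/455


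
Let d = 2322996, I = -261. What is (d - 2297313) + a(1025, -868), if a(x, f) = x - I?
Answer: 26969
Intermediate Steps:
a(x, f) = 261 + x (a(x, f) = x - 1*(-261) = x + 261 = 261 + x)
(d - 2297313) + a(1025, -868) = (2322996 - 2297313) + (261 + 1025) = 25683 + 1286 = 26969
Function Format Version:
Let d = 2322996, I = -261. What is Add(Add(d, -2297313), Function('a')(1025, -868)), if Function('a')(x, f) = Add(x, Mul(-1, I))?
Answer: 26969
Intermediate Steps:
Function('a')(x, f) = Add(261, x) (Function('a')(x, f) = Add(x, Mul(-1, -261)) = Add(x, 261) = Add(261, x))
Add(Add(d, -2297313), Function('a')(1025, -868)) = Add(Add(2322996, -2297313), Add(261, 1025)) = Add(25683, 1286) = 26969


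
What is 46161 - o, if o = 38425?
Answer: 7736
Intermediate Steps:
46161 - o = 46161 - 1*38425 = 46161 - 38425 = 7736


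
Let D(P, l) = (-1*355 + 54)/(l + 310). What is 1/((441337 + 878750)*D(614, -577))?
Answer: 89/132448729 ≈ 6.7196e-7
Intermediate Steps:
D(P, l) = -301/(310 + l) (D(P, l) = (-355 + 54)/(310 + l) = -301/(310 + l))
1/((441337 + 878750)*D(614, -577)) = 1/((441337 + 878750)*((-301/(310 - 577)))) = 1/(1320087*((-301/(-267)))) = 1/(1320087*((-301*(-1/267)))) = 1/(1320087*(301/267)) = (1/1320087)*(267/301) = 89/132448729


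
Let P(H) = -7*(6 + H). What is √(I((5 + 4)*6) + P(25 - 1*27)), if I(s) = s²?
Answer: 38*√2 ≈ 53.740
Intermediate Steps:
P(H) = -42 - 7*H
√(I((5 + 4)*6) + P(25 - 1*27)) = √(((5 + 4)*6)² + (-42 - 7*(25 - 1*27))) = √((9*6)² + (-42 - 7*(25 - 27))) = √(54² + (-42 - 7*(-2))) = √(2916 + (-42 + 14)) = √(2916 - 28) = √2888 = 38*√2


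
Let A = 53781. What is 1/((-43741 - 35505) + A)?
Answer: -1/25465 ≈ -3.9270e-5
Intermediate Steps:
1/((-43741 - 35505) + A) = 1/((-43741 - 35505) + 53781) = 1/(-79246 + 53781) = 1/(-25465) = -1/25465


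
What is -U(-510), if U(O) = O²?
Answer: -260100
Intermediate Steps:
-U(-510) = -1*(-510)² = -1*260100 = -260100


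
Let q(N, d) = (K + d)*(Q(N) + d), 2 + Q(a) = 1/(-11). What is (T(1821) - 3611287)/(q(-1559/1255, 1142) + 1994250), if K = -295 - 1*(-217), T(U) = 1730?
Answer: -39705127/35278246 ≈ -1.1255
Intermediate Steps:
Q(a) = -23/11 (Q(a) = -2 + 1/(-11) = -2 - 1/11 = -23/11)
K = -78 (K = -295 + 217 = -78)
q(N, d) = (-78 + d)*(-23/11 + d)
(T(1821) - 3611287)/(q(-1559/1255, 1142) + 1994250) = (1730 - 3611287)/((1794/11 + 1142**2 - 881/11*1142) + 1994250) = -3609557/((1794/11 + 1304164 - 1006102/11) + 1994250) = -3609557/(13341496/11 + 1994250) = -3609557/35278246/11 = -3609557*11/35278246 = -39705127/35278246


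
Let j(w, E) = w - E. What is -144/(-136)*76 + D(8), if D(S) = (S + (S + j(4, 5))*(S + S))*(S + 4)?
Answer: 25848/17 ≈ 1520.5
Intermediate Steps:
D(S) = (4 + S)*(S + 2*S*(-1 + S)) (D(S) = (S + (S + (4 - 1*5))*(S + S))*(S + 4) = (S + (S + (4 - 5))*(2*S))*(4 + S) = (S + (S - 1)*(2*S))*(4 + S) = (S + (-1 + S)*(2*S))*(4 + S) = (S + 2*S*(-1 + S))*(4 + S) = (4 + S)*(S + 2*S*(-1 + S)))
-144/(-136)*76 + D(8) = -144/(-136)*76 + 8*(-4 + 2*8² + 7*8) = -144*(-1/136)*76 + 8*(-4 + 2*64 + 56) = (18/17)*76 + 8*(-4 + 128 + 56) = 1368/17 + 8*180 = 1368/17 + 1440 = 25848/17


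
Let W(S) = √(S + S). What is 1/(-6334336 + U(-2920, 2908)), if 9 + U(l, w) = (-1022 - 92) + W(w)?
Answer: -6335459/40138040734865 - 2*√1454/40138040734865 ≈ -1.5784e-7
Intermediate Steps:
W(S) = √2*√S (W(S) = √(2*S) = √2*√S)
U(l, w) = -1123 + √2*√w (U(l, w) = -9 + ((-1022 - 92) + √2*√w) = -9 + (-1114 + √2*√w) = -1123 + √2*√w)
1/(-6334336 + U(-2920, 2908)) = 1/(-6334336 + (-1123 + √2*√2908)) = 1/(-6334336 + (-1123 + √2*(2*√727))) = 1/(-6334336 + (-1123 + 2*√1454)) = 1/(-6335459 + 2*√1454)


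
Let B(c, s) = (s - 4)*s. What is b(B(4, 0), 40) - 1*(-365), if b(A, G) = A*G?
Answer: 365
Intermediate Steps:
B(c, s) = s*(-4 + s) (B(c, s) = (-4 + s)*s = s*(-4 + s))
b(B(4, 0), 40) - 1*(-365) = (0*(-4 + 0))*40 - 1*(-365) = (0*(-4))*40 + 365 = 0*40 + 365 = 0 + 365 = 365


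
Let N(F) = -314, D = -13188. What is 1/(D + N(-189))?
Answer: -1/13502 ≈ -7.4063e-5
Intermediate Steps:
1/(D + N(-189)) = 1/(-13188 - 314) = 1/(-13502) = -1/13502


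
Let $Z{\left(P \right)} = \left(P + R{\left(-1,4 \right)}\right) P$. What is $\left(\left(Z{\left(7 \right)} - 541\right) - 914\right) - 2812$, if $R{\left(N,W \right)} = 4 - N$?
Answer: $-4183$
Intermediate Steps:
$Z{\left(P \right)} = P \left(5 + P\right)$ ($Z{\left(P \right)} = \left(P + \left(4 - -1\right)\right) P = \left(P + \left(4 + 1\right)\right) P = \left(P + 5\right) P = \left(5 + P\right) P = P \left(5 + P\right)$)
$\left(\left(Z{\left(7 \right)} - 541\right) - 914\right) - 2812 = \left(\left(7 \left(5 + 7\right) - 541\right) - 914\right) - 2812 = \left(\left(7 \cdot 12 - 541\right) - 914\right) - 2812 = \left(\left(84 - 541\right) - 914\right) - 2812 = \left(-457 - 914\right) - 2812 = -1371 - 2812 = -4183$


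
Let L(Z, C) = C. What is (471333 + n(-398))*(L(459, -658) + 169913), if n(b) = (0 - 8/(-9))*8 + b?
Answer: 717383763145/9 ≈ 7.9709e+10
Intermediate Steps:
n(b) = 64/9 + b (n(b) = (0 - 8*(-⅑))*8 + b = (0 + 8/9)*8 + b = (8/9)*8 + b = 64/9 + b)
(471333 + n(-398))*(L(459, -658) + 169913) = (471333 + (64/9 - 398))*(-658 + 169913) = (471333 - 3518/9)*169255 = (4238479/9)*169255 = 717383763145/9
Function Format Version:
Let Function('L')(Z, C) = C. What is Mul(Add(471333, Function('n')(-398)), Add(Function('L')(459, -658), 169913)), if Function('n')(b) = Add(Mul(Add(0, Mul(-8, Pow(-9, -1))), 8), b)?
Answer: Rational(717383763145, 9) ≈ 7.9709e+10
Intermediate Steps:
Function('n')(b) = Add(Rational(64, 9), b) (Function('n')(b) = Add(Mul(Add(0, Mul(-8, Rational(-1, 9))), 8), b) = Add(Mul(Add(0, Rational(8, 9)), 8), b) = Add(Mul(Rational(8, 9), 8), b) = Add(Rational(64, 9), b))
Mul(Add(471333, Function('n')(-398)), Add(Function('L')(459, -658), 169913)) = Mul(Add(471333, Add(Rational(64, 9), -398)), Add(-658, 169913)) = Mul(Add(471333, Rational(-3518, 9)), 169255) = Mul(Rational(4238479, 9), 169255) = Rational(717383763145, 9)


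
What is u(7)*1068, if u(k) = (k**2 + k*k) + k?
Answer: 112140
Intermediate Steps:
u(k) = k + 2*k**2 (u(k) = (k**2 + k**2) + k = 2*k**2 + k = k + 2*k**2)
u(7)*1068 = (7*(1 + 2*7))*1068 = (7*(1 + 14))*1068 = (7*15)*1068 = 105*1068 = 112140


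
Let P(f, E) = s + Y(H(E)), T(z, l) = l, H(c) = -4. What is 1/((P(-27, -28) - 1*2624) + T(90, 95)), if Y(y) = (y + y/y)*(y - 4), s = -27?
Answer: -1/2532 ≈ -0.00039494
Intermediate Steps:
Y(y) = (1 + y)*(-4 + y) (Y(y) = (y + 1)*(-4 + y) = (1 + y)*(-4 + y))
P(f, E) = -3 (P(f, E) = -27 + (-4 + (-4)**2 - 3*(-4)) = -27 + (-4 + 16 + 12) = -27 + 24 = -3)
1/((P(-27, -28) - 1*2624) + T(90, 95)) = 1/((-3 - 1*2624) + 95) = 1/((-3 - 2624) + 95) = 1/(-2627 + 95) = 1/(-2532) = -1/2532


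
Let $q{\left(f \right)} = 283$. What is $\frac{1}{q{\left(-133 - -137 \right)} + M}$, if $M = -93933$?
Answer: $- \frac{1}{93650} \approx -1.0678 \cdot 10^{-5}$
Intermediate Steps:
$\frac{1}{q{\left(-133 - -137 \right)} + M} = \frac{1}{283 - 93933} = \frac{1}{-93650} = - \frac{1}{93650}$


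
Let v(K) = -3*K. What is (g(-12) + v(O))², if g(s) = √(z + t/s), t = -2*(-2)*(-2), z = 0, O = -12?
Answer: (108 + √6)²/9 ≈ 1355.5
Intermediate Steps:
t = -8 (t = 4*(-2) = -8)
g(s) = 2*√2*√(-1/s) (g(s) = √(0 - 8/s) = √(-8/s) = 2*√2*√(-1/s))
(g(-12) + v(O))² = (2*√2*√(-1/(-12)) - 3*(-12))² = (2*√2*√(-1*(-1/12)) + 36)² = (2*√2*√(1/12) + 36)² = (2*√2*(√3/6) + 36)² = (√6/3 + 36)² = (36 + √6/3)²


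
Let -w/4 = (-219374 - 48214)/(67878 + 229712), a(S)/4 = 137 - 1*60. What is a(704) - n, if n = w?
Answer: 45293684/148795 ≈ 304.40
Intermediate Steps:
a(S) = 308 (a(S) = 4*(137 - 1*60) = 4*(137 - 60) = 4*77 = 308)
w = 535176/148795 (w = -4*(-219374 - 48214)/(67878 + 229712) = -(-1070352)/297590 = -4*(-133794/148795) = 535176/148795 ≈ 3.5967)
n = 535176/148795 ≈ 3.5967
a(704) - n = 308 - 1*535176/148795 = 308 - 535176/148795 = 45293684/148795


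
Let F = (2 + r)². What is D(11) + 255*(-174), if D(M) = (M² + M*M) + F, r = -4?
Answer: -44124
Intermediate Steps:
F = 4 (F = (2 - 4)² = (-2)² = 4)
D(M) = 4 + 2*M² (D(M) = (M² + M*M) + 4 = (M² + M²) + 4 = 2*M² + 4 = 4 + 2*M²)
D(11) + 255*(-174) = (4 + 2*11²) + 255*(-174) = (4 + 2*121) - 44370 = (4 + 242) - 44370 = 246 - 44370 = -44124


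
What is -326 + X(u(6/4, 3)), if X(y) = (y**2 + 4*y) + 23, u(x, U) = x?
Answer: -1179/4 ≈ -294.75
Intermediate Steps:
X(y) = 23 + y**2 + 4*y
-326 + X(u(6/4, 3)) = -326 + (23 + (6/4)**2 + 4*(6/4)) = -326 + (23 + (6*(1/4))**2 + 4*(6*(1/4))) = -326 + (23 + (3/2)**2 + 4*(3/2)) = -326 + (23 + 9/4 + 6) = -326 + 125/4 = -1179/4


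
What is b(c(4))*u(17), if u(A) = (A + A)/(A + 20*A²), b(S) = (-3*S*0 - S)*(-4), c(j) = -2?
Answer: -16/341 ≈ -0.046921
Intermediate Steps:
b(S) = 4*S (b(S) = (0 - S)*(-4) = -S*(-4) = 4*S)
u(A) = 2*A/(A + 20*A²) (u(A) = (2*A)/(A + 20*A²) = 2*A/(A + 20*A²))
b(c(4))*u(17) = (4*(-2))*(2/(1 + 20*17)) = -16/(1 + 340) = -16/341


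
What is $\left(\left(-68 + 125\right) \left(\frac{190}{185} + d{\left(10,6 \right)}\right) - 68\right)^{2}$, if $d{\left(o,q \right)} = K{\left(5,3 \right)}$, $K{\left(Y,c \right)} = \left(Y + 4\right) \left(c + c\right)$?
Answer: $\frac{12890423296}{1369} \approx 9.4159 \cdot 10^{6}$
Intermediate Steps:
$K{\left(Y,c \right)} = 2 c \left(4 + Y\right)$ ($K{\left(Y,c \right)} = \left(4 + Y\right) 2 c = 2 c \left(4 + Y\right)$)
$d{\left(o,q \right)} = 54$ ($d{\left(o,q \right)} = 2 \cdot 3 \left(4 + 5\right) = 2 \cdot 3 \cdot 9 = 54$)
$\left(\left(-68 + 125\right) \left(\frac{190}{185} + d{\left(10,6 \right)}\right) - 68\right)^{2} = \left(\left(-68 + 125\right) \left(\frac{190}{185} + 54\right) - 68\right)^{2} = \left(57 \left(190 \cdot \frac{1}{185} + 54\right) - 68\right)^{2} = \left(57 \left(\frac{38}{37} + 54\right) - 68\right)^{2} = \left(57 \cdot \frac{2036}{37} - 68\right)^{2} = \left(\frac{116052}{37} - 68\right)^{2} = \left(\frac{113536}{37}\right)^{2} = \frac{12890423296}{1369}$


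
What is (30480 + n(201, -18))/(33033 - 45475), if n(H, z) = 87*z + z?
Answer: -14448/6221 ≈ -2.3225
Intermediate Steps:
n(H, z) = 88*z
(30480 + n(201, -18))/(33033 - 45475) = (30480 + 88*(-18))/(33033 - 45475) = (30480 - 1584)/(-12442) = 28896*(-1/12442) = -14448/6221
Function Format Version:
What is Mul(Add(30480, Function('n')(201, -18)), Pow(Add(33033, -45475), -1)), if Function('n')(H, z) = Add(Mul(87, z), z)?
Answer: Rational(-14448, 6221) ≈ -2.3225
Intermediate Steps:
Function('n')(H, z) = Mul(88, z)
Mul(Add(30480, Function('n')(201, -18)), Pow(Add(33033, -45475), -1)) = Mul(Add(30480, Mul(88, -18)), Pow(Add(33033, -45475), -1)) = Mul(Add(30480, -1584), Pow(-12442, -1)) = Mul(28896, Rational(-1, 12442)) = Rational(-14448, 6221)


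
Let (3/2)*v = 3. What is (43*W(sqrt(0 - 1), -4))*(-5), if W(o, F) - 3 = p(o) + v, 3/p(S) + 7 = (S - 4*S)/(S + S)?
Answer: -16985/17 ≈ -999.12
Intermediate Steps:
v = 2 (v = (2/3)*3 = 2)
p(S) = -6/17 (p(S) = 3/(-7 + (S - 4*S)/(S + S)) = 3/(-7 + (-3*S)/((2*S))) = 3/(-7 + (-3*S)*(1/(2*S))) = 3/(-7 - 3/2) = 3/(-17/2) = 3*(-2/17) = -6/17)
W(o, F) = 79/17 (W(o, F) = 3 + (-6/17 + 2) = 3 + 28/17 = 79/17)
(43*W(sqrt(0 - 1), -4))*(-5) = (43*(79/17))*(-5) = (3397/17)*(-5) = -16985/17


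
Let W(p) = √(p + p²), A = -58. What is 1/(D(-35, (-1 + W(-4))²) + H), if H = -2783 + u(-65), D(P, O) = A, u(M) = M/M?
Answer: -1/2840 ≈ -0.00035211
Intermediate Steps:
u(M) = 1
D(P, O) = -58
H = -2782 (H = -2783 + 1 = -2782)
1/(D(-35, (-1 + W(-4))²) + H) = 1/(-58 - 2782) = 1/(-2840) = -1/2840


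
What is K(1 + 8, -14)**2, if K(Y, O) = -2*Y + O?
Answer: 1024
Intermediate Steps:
K(Y, O) = O - 2*Y
K(1 + 8, -14)**2 = (-14 - 2*(1 + 8))**2 = (-14 - 2*9)**2 = (-14 - 18)**2 = (-32)**2 = 1024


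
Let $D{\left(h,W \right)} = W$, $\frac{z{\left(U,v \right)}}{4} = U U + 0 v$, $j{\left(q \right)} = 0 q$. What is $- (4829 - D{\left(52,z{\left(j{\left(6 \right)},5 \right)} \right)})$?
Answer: $-4829$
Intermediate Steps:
$j{\left(q \right)} = 0$
$z{\left(U,v \right)} = 4 U^{2}$ ($z{\left(U,v \right)} = 4 \left(U U + 0 v\right) = 4 \left(U^{2} + 0\right) = 4 U^{2}$)
$- (4829 - D{\left(52,z{\left(j{\left(6 \right)},5 \right)} \right)}) = - (4829 - 4 \cdot 0^{2}) = - (4829 - 4 \cdot 0) = - (4829 - 0) = - (4829 + 0) = \left(-1\right) 4829 = -4829$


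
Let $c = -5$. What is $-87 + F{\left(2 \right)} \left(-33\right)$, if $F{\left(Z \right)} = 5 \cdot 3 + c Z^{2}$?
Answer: $78$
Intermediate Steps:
$F{\left(Z \right)} = 15 - 5 Z^{2}$ ($F{\left(Z \right)} = 5 \cdot 3 - 5 Z^{2} = 15 - 5 Z^{2}$)
$-87 + F{\left(2 \right)} \left(-33\right) = -87 + \left(15 - 5 \cdot 2^{2}\right) \left(-33\right) = -87 + \left(15 - 20\right) \left(-33\right) = -87 - -165 = -87 + 165 = 78$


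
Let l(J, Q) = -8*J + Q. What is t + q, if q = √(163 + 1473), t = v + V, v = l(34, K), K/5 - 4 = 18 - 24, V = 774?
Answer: 492 + 2*√409 ≈ 532.45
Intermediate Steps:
K = -10 (K = 20 + 5*(18 - 24) = 20 + 5*(-6) = 20 - 30 = -10)
l(J, Q) = Q - 8*J
v = -282 (v = -10 - 8*34 = -10 - 272 = -282)
t = 492 (t = -282 + 774 = 492)
q = 2*√409 (q = √1636 = 2*√409 ≈ 40.448)
t + q = 492 + 2*√409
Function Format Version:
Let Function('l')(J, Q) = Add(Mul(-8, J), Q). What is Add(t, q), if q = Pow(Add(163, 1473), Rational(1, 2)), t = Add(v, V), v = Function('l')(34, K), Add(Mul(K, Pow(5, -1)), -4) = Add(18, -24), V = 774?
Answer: Add(492, Mul(2, Pow(409, Rational(1, 2)))) ≈ 532.45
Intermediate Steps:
K = -10 (K = Add(20, Mul(5, Add(18, -24))) = Add(20, Mul(5, -6)) = Add(20, -30) = -10)
Function('l')(J, Q) = Add(Q, Mul(-8, J))
v = -282 (v = Add(-10, Mul(-8, 34)) = Add(-10, -272) = -282)
t = 492 (t = Add(-282, 774) = 492)
q = Mul(2, Pow(409, Rational(1, 2))) (q = Pow(1636, Rational(1, 2)) = Mul(2, Pow(409, Rational(1, 2))) ≈ 40.448)
Add(t, q) = Add(492, Mul(2, Pow(409, Rational(1, 2))))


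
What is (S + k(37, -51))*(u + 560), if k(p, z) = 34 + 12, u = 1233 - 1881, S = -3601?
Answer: 312840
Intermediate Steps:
u = -648
k(p, z) = 46
(S + k(37, -51))*(u + 560) = (-3601 + 46)*(-648 + 560) = -3555*(-88) = 312840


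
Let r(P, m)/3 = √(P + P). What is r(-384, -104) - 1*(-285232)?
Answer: 285232 + 48*I*√3 ≈ 2.8523e+5 + 83.138*I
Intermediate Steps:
r(P, m) = 3*√2*√P (r(P, m) = 3*√(P + P) = 3*√(2*P) = 3*(√2*√P) = 3*√2*√P)
r(-384, -104) - 1*(-285232) = 3*√2*√(-384) - 1*(-285232) = 3*√2*(8*I*√6) + 285232 = 48*I*√3 + 285232 = 285232 + 48*I*√3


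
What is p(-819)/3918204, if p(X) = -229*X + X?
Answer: 5187/108839 ≈ 0.047658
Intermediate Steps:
p(X) = -228*X
p(-819)/3918204 = -228*(-819)/3918204 = 186732*(1/3918204) = 5187/108839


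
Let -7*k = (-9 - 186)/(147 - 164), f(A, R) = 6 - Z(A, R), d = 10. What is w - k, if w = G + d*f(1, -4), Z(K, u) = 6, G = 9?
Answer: 1266/119 ≈ 10.639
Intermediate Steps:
f(A, R) = 0 (f(A, R) = 6 - 1*6 = 6 - 6 = 0)
w = 9 (w = 9 + 10*0 = 9 + 0 = 9)
k = -195/119 (k = -(-9 - 186)/(7*(147 - 164)) = -(-195)/(7*(-17)) = -(-195)*(-1)/(7*17) = -1/7*195/17 = -195/119 ≈ -1.6387)
w - k = 9 - 1*(-195/119) = 9 + 195/119 = 1266/119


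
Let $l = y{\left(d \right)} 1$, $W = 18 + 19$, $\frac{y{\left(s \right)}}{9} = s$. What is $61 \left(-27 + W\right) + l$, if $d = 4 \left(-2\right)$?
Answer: $538$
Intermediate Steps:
$d = -8$
$y{\left(s \right)} = 9 s$
$W = 37$
$l = -72$ ($l = 9 \left(-8\right) 1 = \left(-72\right) 1 = -72$)
$61 \left(-27 + W\right) + l = 61 \left(-27 + 37\right) - 72 = 61 \cdot 10 - 72 = 610 - 72 = 538$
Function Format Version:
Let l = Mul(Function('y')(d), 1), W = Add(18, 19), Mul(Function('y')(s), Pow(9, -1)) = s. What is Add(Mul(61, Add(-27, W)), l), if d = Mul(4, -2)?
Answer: 538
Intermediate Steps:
d = -8
Function('y')(s) = Mul(9, s)
W = 37
l = -72 (l = Mul(Mul(9, -8), 1) = Mul(-72, 1) = -72)
Add(Mul(61, Add(-27, W)), l) = Add(Mul(61, Add(-27, 37)), -72) = Add(Mul(61, 10), -72) = Add(610, -72) = 538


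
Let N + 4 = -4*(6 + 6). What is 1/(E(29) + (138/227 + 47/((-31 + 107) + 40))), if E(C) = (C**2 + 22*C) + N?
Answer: 26332/37602441 ≈ 0.00070027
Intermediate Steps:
N = -52 (N = -4 - 4*(6 + 6) = -4 - 4*12 = -4 - 48 = -52)
E(C) = -52 + C**2 + 22*C (E(C) = (C**2 + 22*C) - 52 = -52 + C**2 + 22*C)
1/(E(29) + (138/227 + 47/((-31 + 107) + 40))) = 1/((-52 + 29**2 + 22*29) + (138/227 + 47/((-31 + 107) + 40))) = 1/((-52 + 841 + 638) + (138*(1/227) + 47/(76 + 40))) = 1/(1427 + (138/227 + 47/116)) = 1/(1427 + 26677/26332) = 1/(37602441/26332) = 26332/37602441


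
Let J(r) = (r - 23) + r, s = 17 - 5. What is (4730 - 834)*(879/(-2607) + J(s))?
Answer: 2244096/869 ≈ 2582.4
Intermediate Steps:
s = 12
J(r) = -23 + 2*r (J(r) = (-23 + r) + r = -23 + 2*r)
(4730 - 834)*(879/(-2607) + J(s)) = (4730 - 834)*(879/(-2607) + (-23 + 2*12)) = 3896*(879*(-1/2607) + (-23 + 24)) = 3896*(-293/869 + 1) = 3896*(576/869) = 2244096/869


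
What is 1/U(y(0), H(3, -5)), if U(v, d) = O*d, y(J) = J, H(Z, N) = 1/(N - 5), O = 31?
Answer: -10/31 ≈ -0.32258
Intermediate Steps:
H(Z, N) = 1/(-5 + N)
U(v, d) = 31*d
1/U(y(0), H(3, -5)) = 1/(31/(-5 - 5)) = 1/(31/(-10)) = 1/(31*(-1/10)) = 1/(-31/10) = -10/31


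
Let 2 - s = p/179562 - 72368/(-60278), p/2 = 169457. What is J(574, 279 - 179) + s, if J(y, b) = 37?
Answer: 97174572574/2705909559 ≈ 35.912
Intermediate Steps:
p = 338914 (p = 2*169457 = 338914)
s = -2944081109/2705909559 (s = 2 - (338914/179562 - 72368/(-60278)) = 2 - (338914*(1/179562) - 72368*(-1/60278)) = 2 - (169457/89781 + 36184/30139) = 2 - 1*8355900227/2705909559 = 2 - 8355900227/2705909559 = -2944081109/2705909559 ≈ -1.0880)
J(574, 279 - 179) + s = 37 - 2944081109/2705909559 = 97174572574/2705909559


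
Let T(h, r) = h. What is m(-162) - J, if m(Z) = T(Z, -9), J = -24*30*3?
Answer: 1998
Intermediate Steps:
J = -2160 (J = -720*3 = -2160)
m(Z) = Z
m(-162) - J = -162 - 1*(-2160) = -162 + 2160 = 1998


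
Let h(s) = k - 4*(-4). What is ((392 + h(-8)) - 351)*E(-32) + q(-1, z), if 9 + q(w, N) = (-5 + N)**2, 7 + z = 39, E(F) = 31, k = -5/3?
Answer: 7306/3 ≈ 2435.3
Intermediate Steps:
k = -5/3 (k = -5*1/3 = -5/3 ≈ -1.6667)
h(s) = 43/3 (h(s) = -5/3 - 4*(-4) = -5/3 + 16 = 43/3)
z = 32 (z = -7 + 39 = 32)
q(w, N) = -9 + (-5 + N)**2
((392 + h(-8)) - 351)*E(-32) + q(-1, z) = ((392 + 43/3) - 351)*31 + (-9 + (-5 + 32)**2) = (1219/3 - 351)*31 + (-9 + 27**2) = (166/3)*31 + (-9 + 729) = 5146/3 + 720 = 7306/3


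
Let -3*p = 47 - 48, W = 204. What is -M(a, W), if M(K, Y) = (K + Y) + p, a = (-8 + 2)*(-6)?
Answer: -721/3 ≈ -240.33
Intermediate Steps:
a = 36 (a = -6*(-6) = 36)
p = ⅓ (p = -(47 - 48)/3 = -⅓*(-1) = ⅓ ≈ 0.33333)
M(K, Y) = ⅓ + K + Y (M(K, Y) = (K + Y) + ⅓ = ⅓ + K + Y)
-M(a, W) = -(⅓ + 36 + 204) = -1*721/3 = -721/3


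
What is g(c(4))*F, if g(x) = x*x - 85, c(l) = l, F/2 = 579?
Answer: -79902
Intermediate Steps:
F = 1158 (F = 2*579 = 1158)
g(x) = -85 + x² (g(x) = x² - 85 = -85 + x²)
g(c(4))*F = (-85 + 4²)*1158 = (-85 + 16)*1158 = -69*1158 = -79902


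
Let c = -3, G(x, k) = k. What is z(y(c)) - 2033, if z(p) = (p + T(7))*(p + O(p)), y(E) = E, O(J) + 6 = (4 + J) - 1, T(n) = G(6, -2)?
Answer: -1988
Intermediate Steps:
T(n) = -2
O(J) = -3 + J (O(J) = -6 + ((4 + J) - 1) = -6 + (3 + J) = -3 + J)
z(p) = (-3 + 2*p)*(-2 + p) (z(p) = (p - 2)*(p + (-3 + p)) = (-2 + p)*(-3 + 2*p) = (-3 + 2*p)*(-2 + p))
z(y(c)) - 2033 = (6 - 7*(-3) + 2*(-3)²) - 2033 = (6 + 21 + 2*9) - 2033 = (6 + 21 + 18) - 2033 = 45 - 2033 = -1988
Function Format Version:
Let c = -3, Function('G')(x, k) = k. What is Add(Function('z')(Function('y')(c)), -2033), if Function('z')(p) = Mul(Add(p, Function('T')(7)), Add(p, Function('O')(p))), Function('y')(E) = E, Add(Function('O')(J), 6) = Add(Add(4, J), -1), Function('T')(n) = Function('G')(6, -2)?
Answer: -1988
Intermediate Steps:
Function('T')(n) = -2
Function('O')(J) = Add(-3, J) (Function('O')(J) = Add(-6, Add(Add(4, J), -1)) = Add(-6, Add(3, J)) = Add(-3, J))
Function('z')(p) = Mul(Add(-3, Mul(2, p)), Add(-2, p)) (Function('z')(p) = Mul(Add(p, -2), Add(p, Add(-3, p))) = Mul(Add(-2, p), Add(-3, Mul(2, p))) = Mul(Add(-3, Mul(2, p)), Add(-2, p)))
Add(Function('z')(Function('y')(c)), -2033) = Add(Add(6, Mul(-7, -3), Mul(2, Pow(-3, 2))), -2033) = Add(Add(6, 21, Mul(2, 9)), -2033) = Add(Add(6, 21, 18), -2033) = Add(45, -2033) = -1988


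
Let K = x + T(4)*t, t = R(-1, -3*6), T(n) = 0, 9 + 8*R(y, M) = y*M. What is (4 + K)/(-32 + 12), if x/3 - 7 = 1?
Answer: -7/5 ≈ -1.4000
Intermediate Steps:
x = 24 (x = 21 + 3*1 = 21 + 3 = 24)
R(y, M) = -9/8 + M*y/8 (R(y, M) = -9/8 + (y*M)/8 = -9/8 + (M*y)/8 = -9/8 + M*y/8)
t = 9/8 (t = -9/8 + (1/8)*(-3*6)*(-1) = -9/8 + (1/8)*(-18)*(-1) = -9/8 + 9/4 = 9/8 ≈ 1.1250)
K = 24 (K = 24 + 0*(9/8) = 24 + 0 = 24)
(4 + K)/(-32 + 12) = (4 + 24)/(-32 + 12) = 28/(-20) = 28*(-1/20) = -7/5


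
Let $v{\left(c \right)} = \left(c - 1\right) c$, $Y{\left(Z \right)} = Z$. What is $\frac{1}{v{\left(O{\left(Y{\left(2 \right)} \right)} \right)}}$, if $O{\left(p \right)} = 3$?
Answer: $\frac{1}{6} \approx 0.16667$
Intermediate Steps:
$v{\left(c \right)} = c \left(-1 + c\right)$ ($v{\left(c \right)} = \left(-1 + c\right) c = c \left(-1 + c\right)$)
$\frac{1}{v{\left(O{\left(Y{\left(2 \right)} \right)} \right)}} = \frac{1}{3 \left(-1 + 3\right)} = \frac{1}{3 \cdot 2} = \frac{1}{6}$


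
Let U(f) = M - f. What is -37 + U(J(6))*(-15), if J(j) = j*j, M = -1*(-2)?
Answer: 473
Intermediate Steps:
M = 2
J(j) = j²
U(f) = 2 - f
-37 + U(J(6))*(-15) = -37 + (2 - 1*6²)*(-15) = -37 + (2 - 1*36)*(-15) = -37 + (2 - 36)*(-15) = -37 - 34*(-15) = -37 + 510 = 473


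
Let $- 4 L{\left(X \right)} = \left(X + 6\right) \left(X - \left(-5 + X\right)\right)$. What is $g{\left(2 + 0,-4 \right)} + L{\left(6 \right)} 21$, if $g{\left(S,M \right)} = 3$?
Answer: $-312$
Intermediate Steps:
$L{\left(X \right)} = - \frac{15}{2} - \frac{5 X}{4}$ ($L{\left(X \right)} = - \frac{\left(X + 6\right) \left(X - \left(-5 + X\right)\right)}{4} = - \frac{\left(6 + X\right) 5}{4} = - \frac{30 + 5 X}{4} = - \frac{15}{2} - \frac{5 X}{4}$)
$g{\left(2 + 0,-4 \right)} + L{\left(6 \right)} 21 = 3 + \left(- \frac{15}{2} - \frac{15}{2}\right) 21 = 3 - 315 = -312$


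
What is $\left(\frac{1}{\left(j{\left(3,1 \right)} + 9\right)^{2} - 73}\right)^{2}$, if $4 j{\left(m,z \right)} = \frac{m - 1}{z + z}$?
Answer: $\frac{256}{40401} \approx 0.0063365$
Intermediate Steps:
$j{\left(m,z \right)} = \frac{-1 + m}{8 z}$ ($j{\left(m,z \right)} = \frac{\left(m - 1\right) \frac{1}{z + z}}{4} = \frac{\left(-1 + m\right) \frac{1}{2 z}}{4} = \frac{\frac{1}{2} \frac{1}{z} \left(-1 + m\right)}{4} = \frac{-1 + m}{8 z}$)
$\left(\frac{1}{\left(j{\left(3,1 \right)} + 9\right)^{2} - 73}\right)^{2} = \left(\frac{1}{\left(\frac{-1 + 3}{8 \cdot 1} + 9\right)^{2} - 73}\right)^{2} = \left(\frac{1}{\left(\frac{1}{8} \cdot 1 \cdot 2 + 9\right)^{2} - 73}\right)^{2} = \left(\frac{1}{\left(\frac{1}{4} + 9\right)^{2} - 73}\right)^{2} = \left(\frac{1}{\left(\frac{37}{4}\right)^{2} - 73}\right)^{2} = \left(\frac{1}{\frac{1369}{16} - 73}\right)^{2} = \left(\frac{1}{\frac{201}{16}}\right)^{2} = \left(\frac{16}{201}\right)^{2} = \frac{256}{40401}$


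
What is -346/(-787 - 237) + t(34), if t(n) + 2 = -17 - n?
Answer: -26963/512 ≈ -52.662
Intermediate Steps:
t(n) = -19 - n (t(n) = -2 + (-17 - n) = -19 - n)
-346/(-787 - 237) + t(34) = -346/(-787 - 237) + (-19 - 1*34) = -346/(-1024) + (-19 - 34) = -346*(-1/1024) - 53 = 173/512 - 53 = -26963/512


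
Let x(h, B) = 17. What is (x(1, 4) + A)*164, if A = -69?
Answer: -8528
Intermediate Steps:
(x(1, 4) + A)*164 = (17 - 69)*164 = -52*164 = -8528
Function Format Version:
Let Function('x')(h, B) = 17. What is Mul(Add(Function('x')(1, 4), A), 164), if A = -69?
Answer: -8528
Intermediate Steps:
Mul(Add(Function('x')(1, 4), A), 164) = Mul(Add(17, -69), 164) = Mul(-52, 164) = -8528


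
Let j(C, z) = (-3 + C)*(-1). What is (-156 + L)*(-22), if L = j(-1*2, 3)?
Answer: 3322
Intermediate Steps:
j(C, z) = 3 - C
L = 5 (L = 3 - (-1)*2 = 3 - 1*(-2) = 3 + 2 = 5)
(-156 + L)*(-22) = (-156 + 5)*(-22) = -151*(-22) = 3322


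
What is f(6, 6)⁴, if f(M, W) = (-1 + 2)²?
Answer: 1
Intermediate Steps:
f(M, W) = 1 (f(M, W) = 1² = 1)
f(6, 6)⁴ = 1⁴ = 1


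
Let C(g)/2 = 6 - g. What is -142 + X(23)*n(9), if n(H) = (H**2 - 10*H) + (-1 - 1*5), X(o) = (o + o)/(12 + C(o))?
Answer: -1217/11 ≈ -110.64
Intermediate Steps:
C(g) = 12 - 2*g (C(g) = 2*(6 - g) = 12 - 2*g)
X(o) = 2*o/(24 - 2*o) (X(o) = (o + o)/(12 + (12 - 2*o)) = (2*o)/(24 - 2*o) = 2*o/(24 - 2*o))
n(H) = -6 + H**2 - 10*H (n(H) = (H**2 - 10*H) + (-1 - 5) = (H**2 - 10*H) - 6 = -6 + H**2 - 10*H)
-142 + X(23)*n(9) = -142 + (-1*23/(-12 + 23))*(-6 + 9**2 - 10*9) = -142 + (-1*23/11)*(-6 + 81 - 90) = -142 - 1*23*1/11*(-15) = -142 - 23/11*(-15) = -142 + 345/11 = -1217/11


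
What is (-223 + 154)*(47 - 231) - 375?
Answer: 12321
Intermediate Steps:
(-223 + 154)*(47 - 231) - 375 = -69*(-184) - 375 = 12696 - 375 = 12321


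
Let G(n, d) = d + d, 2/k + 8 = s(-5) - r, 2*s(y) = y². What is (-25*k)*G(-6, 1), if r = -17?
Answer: -200/43 ≈ -4.6512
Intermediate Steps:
s(y) = y²/2
k = 4/43 (k = 2/(-8 + ((½)*(-5)² - 1*(-17))) = 2/(-8 + ((½)*25 + 17)) = 2/(-8 + (25/2 + 17)) = 2/(-8 + 59/2) = 2/(43/2) = 2*(2/43) = 4/43 ≈ 0.093023)
G(n, d) = 2*d
(-25*k)*G(-6, 1) = (-25*4/43)*(2*1) = -100/43*2 = -200/43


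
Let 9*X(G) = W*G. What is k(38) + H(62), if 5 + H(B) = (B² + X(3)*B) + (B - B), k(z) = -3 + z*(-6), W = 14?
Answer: 11692/3 ≈ 3897.3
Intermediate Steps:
X(G) = 14*G/9 (X(G) = (14*G)/9 = 14*G/9)
k(z) = -3 - 6*z
H(B) = -5 + B² + 14*B/3 (H(B) = -5 + ((B² + ((14/9)*3)*B) + (B - B)) = -5 + ((B² + 14*B/3) + 0) = -5 + (B² + 14*B/3) = -5 + B² + 14*B/3)
k(38) + H(62) = (-3 - 6*38) + (-5 + 62² + (14/3)*62) = (-3 - 228) + (-5 + 3844 + 868/3) = -231 + 12385/3 = 11692/3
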